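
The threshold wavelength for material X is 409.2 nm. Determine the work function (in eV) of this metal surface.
3.03 eV

At the threshold wavelength, photon energy equals work function:
φ = hc/λ₀

Calculating:
φ = (6.626×10⁻³⁴ J·s)(3×10⁸ m/s) / (409.2×10⁻⁹ m)
φ = 3.03 eV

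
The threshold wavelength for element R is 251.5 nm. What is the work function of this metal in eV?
4.93 eV

At the threshold wavelength, photon energy equals work function:
φ = hc/λ₀

Calculating:
φ = (6.626×10⁻³⁴ J·s)(3×10⁸ m/s) / (251.5×10⁻⁹ m)
φ = 4.93 eV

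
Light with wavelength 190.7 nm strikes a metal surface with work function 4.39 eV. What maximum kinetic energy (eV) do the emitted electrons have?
2.1115 eV

Using Einstein's photoelectric equation: KE_max = hf - φ = hc/λ - φ

First, calculate the photon energy:
E_photon = hc/λ = (6.626×10⁻³⁴ J·s)(3×10⁸ m/s) / (190.7×10⁻⁹ m)
E_photon = 6.5015 eV

Then, the maximum kinetic energy:
KE_max = E_photon - φ = 6.5015 eV - 4.39 eV = 2.1115 eV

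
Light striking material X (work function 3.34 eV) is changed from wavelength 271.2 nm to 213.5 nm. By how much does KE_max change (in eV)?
1.2355 eV

Using Einstein's equation: KE_max = hc/λ - φ

For λ₁ = 271.2 nm:
KE₁ = hc/λ₁ - φ = 4.5717 - 3.34 = 1.2317 eV

For λ₂ = 213.5 nm:
KE₂ = hc/λ₂ - φ = 5.8072 - 3.34 = 2.4672 eV

Change in KE:
ΔKE = KE₂ - KE₁ = 2.4672 - 1.2317 = 1.2355 eV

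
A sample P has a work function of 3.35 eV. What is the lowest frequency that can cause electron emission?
8.1003e+14 Hz

The threshold frequency is when the photon energy equals the work function:
hf₀ = φ

Solving for f₀:
f₀ = φ/h = (3.35 eV × 1.602×10⁻¹⁹ J/eV) / (6.626×10⁻³⁴ J·s)
f₀ = 8.1003e+14 Hz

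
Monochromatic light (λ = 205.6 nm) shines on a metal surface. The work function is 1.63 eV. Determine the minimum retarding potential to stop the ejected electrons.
4.4004 V

The stopping potential V_s satisfies: eV_s = KE_max

First, find KE_max using Einstein's equation:
E_photon = hc/λ = 6.0304 eV
KE_max = E_photon - φ = 6.0304 - 1.63 = 4.4004 eV

Since eV_s = KE_max:
V_s = KE_max/e = 4.4004 V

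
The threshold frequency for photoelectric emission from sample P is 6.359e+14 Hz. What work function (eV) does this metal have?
2.63 eV

At the threshold frequency, photon energy equals work function:
φ = hf₀

Calculating:
φ = (6.626×10⁻³⁴ J·s)(6.359e+14 Hz)
φ = 2.63 eV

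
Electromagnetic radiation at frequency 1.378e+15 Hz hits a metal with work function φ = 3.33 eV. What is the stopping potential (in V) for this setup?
2.3690 V

The stopping potential V_s satisfies: eV_s = KE_max

First, find KE_max using Einstein's equation:
E_photon = hf = (6.626×10⁻³⁴ J·s)(1.378e+15 Hz) = 5.6990 eV
KE_max = E_photon - φ = 5.6990 - 3.33 = 2.3690 eV

Since eV_s = KE_max:
V_s = KE_max/e = 2.3690 V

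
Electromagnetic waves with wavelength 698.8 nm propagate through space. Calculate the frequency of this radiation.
4.2901e+14 Hz

Using the wave equation: c = fλ

Solving for frequency:
f = c/λ = (3×10⁸ m/s) / (698.8×10⁻⁹ m)
f = 4.2901e+14 Hz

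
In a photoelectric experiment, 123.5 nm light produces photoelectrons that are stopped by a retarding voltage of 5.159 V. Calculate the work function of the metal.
4.88 eV

The stopping potential gives the maximum kinetic energy: KE_max = eV_s = 5.159 eV

From Einstein's photoelectric equation: KE_max = hc/λ - φ
Rearranging: φ = hc/λ - KE_max

Calculate photon energy:
E_photon = hc/λ = (6.626×10⁻³⁴ J·s)(3×10⁸ m/s) / (123.5×10⁻⁹ m) = 10.0392 eV

Therefore:
φ = 10.0392 - 5.159 = 4.88 eV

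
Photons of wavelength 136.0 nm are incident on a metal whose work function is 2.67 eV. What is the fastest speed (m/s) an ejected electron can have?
1.5059e+06 m/s

First, find the maximum kinetic energy:
E_photon = hc/λ = 9.1165 eV
KE_max = E_photon - φ = 9.1165 - 2.67 = 6.4465 eV

Convert to Joules: KE_max = 6.4465 × 1.602×10⁻¹⁹ J = 1.0328e-18 J

Then use KE = ½mv² to find velocity:
v = √(2·KE/m) = √(2 × 1.0328e-18 J / 9.109e-31 kg)
v = 1.5059e+06 m/s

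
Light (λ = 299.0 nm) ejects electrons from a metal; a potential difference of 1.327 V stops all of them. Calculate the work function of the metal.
2.82 eV

The stopping potential gives the maximum kinetic energy: KE_max = eV_s = 1.327 eV

From Einstein's photoelectric equation: KE_max = hc/λ - φ
Rearranging: φ = hc/λ - KE_max

Calculate photon energy:
E_photon = hc/λ = (6.626×10⁻³⁴ J·s)(3×10⁸ m/s) / (299.0×10⁻⁹ m) = 4.1466 eV

Therefore:
φ = 4.1466 - 1.327 = 2.82 eV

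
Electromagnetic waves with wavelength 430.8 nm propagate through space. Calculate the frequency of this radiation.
6.9590e+14 Hz

Using the wave equation: c = fλ

Solving for frequency:
f = c/λ = (3×10⁸ m/s) / (430.8×10⁻⁹ m)
f = 6.9590e+14 Hz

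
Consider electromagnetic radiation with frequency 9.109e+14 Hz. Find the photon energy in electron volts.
3.7672 eV

Using E = hf:

E = hf = (6.626×10⁻³⁴ J·s)(9.109e+14 Hz)
E = 3.7672 eV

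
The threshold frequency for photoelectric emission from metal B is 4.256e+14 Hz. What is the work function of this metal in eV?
1.76 eV

At the threshold frequency, photon energy equals work function:
φ = hf₀

Calculating:
φ = (6.626×10⁻³⁴ J·s)(4.256e+14 Hz)
φ = 1.76 eV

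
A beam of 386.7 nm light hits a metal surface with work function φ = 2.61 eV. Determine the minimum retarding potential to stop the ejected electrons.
0.5962 V

The stopping potential V_s satisfies: eV_s = KE_max

First, find KE_max using Einstein's equation:
E_photon = hc/λ = 3.2062 eV
KE_max = E_photon - φ = 3.2062 - 2.61 = 0.5962 eV

Since eV_s = KE_max:
V_s = KE_max/e = 0.5962 V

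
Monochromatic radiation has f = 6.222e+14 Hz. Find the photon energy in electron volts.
2.5732 eV

Using E = hf:

E = hf = (6.626×10⁻³⁴ J·s)(6.222e+14 Hz)
E = 2.5732 eV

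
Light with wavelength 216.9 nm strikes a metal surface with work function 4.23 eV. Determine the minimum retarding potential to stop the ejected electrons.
1.4862 V

The stopping potential V_s satisfies: eV_s = KE_max

First, find KE_max using Einstein's equation:
E_photon = hc/λ = 5.7162 eV
KE_max = E_photon - φ = 5.7162 - 4.23 = 1.4862 eV

Since eV_s = KE_max:
V_s = KE_max/e = 1.4862 V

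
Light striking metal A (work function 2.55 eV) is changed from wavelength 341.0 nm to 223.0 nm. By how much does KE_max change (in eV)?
1.9239 eV

Using Einstein's equation: KE_max = hc/λ - φ

For λ₁ = 341.0 nm:
KE₁ = hc/λ₁ - φ = 3.6359 - 2.55 = 1.0859 eV

For λ₂ = 223.0 nm:
KE₂ = hc/λ₂ - φ = 5.5598 - 2.55 = 3.0098 eV

Change in KE:
ΔKE = KE₂ - KE₁ = 3.0098 - 1.0859 = 1.9239 eV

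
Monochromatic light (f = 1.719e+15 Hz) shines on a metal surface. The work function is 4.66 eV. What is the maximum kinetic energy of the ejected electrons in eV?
2.4492 eV

Using Einstein's photoelectric equation: KE_max = hf - φ

First, calculate the photon energy:
E_photon = hf = (6.626×10⁻³⁴ J·s)(1.719e+15 Hz)
E_photon = 7.1092 eV

Then, the maximum kinetic energy:
KE_max = E_photon - φ = 7.1092 eV - 4.66 eV = 2.4492 eV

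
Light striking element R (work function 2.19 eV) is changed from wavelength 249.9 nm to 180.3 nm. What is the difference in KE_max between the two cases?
1.9152 eV

Using Einstein's equation: KE_max = hc/λ - φ

For λ₁ = 249.9 nm:
KE₁ = hc/λ₁ - φ = 4.9614 - 2.19 = 2.7714 eV

For λ₂ = 180.3 nm:
KE₂ = hc/λ₂ - φ = 6.8766 - 2.19 = 4.6866 eV

Change in KE:
ΔKE = KE₂ - KE₁ = 4.6866 - 2.7714 = 1.9152 eV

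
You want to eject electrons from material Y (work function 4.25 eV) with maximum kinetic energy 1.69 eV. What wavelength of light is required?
208.73 nm

From Einstein's equation: KE_max = hc/λ - φ

Rearranging for λ:
hc/λ = KE_max + φ
λ = hc/(KE_max + φ)

Required photon energy:
E_photon = KE_max + φ = 1.69 + 4.25 = 5.94 eV

Required wavelength:
λ = hc/E_photon = (6.626×10⁻³⁴)(3×10⁸) / (5.94 × 1.602×10⁻¹⁹)
λ = 208.73 nm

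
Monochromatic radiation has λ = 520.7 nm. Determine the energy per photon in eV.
2.3811 eV

Using E = hf = hc/λ:

E = hc/λ = (6.626×10⁻³⁴ J·s)(3×10⁸ m/s) / (520.7×10⁻⁹ m)
E = 2.3811 eV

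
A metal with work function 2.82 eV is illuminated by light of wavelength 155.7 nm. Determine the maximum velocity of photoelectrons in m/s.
1.3450e+06 m/s

First, find the maximum kinetic energy:
E_photon = hc/λ = 7.9630 eV
KE_max = E_photon - φ = 7.9630 - 2.82 = 5.1430 eV

Convert to Joules: KE_max = 5.1430 × 1.602×10⁻¹⁹ J = 8.2400e-19 J

Then use KE = ½mv² to find velocity:
v = √(2·KE/m) = √(2 × 8.2400e-19 J / 9.109e-31 kg)
v = 1.3450e+06 m/s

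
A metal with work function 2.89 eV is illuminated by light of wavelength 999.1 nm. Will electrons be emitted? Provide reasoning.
No

For photoemission, the photon energy must exceed the work function.

Photon energy: E = hc/λ = 1.2410 eV
Work function: φ = 2.89 eV

Since E_photon (1.2410 eV) < φ (2.89 eV), photoemission will NOT occur.
The threshold wavelength is λ₀ = hc/φ = 429.0 nm.
Since 999.1 nm > 429.0 nm, the photons lack sufficient energy.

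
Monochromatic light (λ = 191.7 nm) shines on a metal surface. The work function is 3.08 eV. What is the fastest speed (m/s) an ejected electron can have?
1.0916e+06 m/s

First, find the maximum kinetic energy:
E_photon = hc/λ = 6.4676 eV
KE_max = E_photon - φ = 6.4676 - 3.08 = 3.3876 eV

Convert to Joules: KE_max = 3.3876 × 1.602×10⁻¹⁹ J = 5.4276e-19 J

Then use KE = ½mv² to find velocity:
v = √(2·KE/m) = √(2 × 5.4276e-19 J / 9.109e-31 kg)
v = 1.0916e+06 m/s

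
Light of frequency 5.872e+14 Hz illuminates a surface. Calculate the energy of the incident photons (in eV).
2.4285 eV

Using E = hf:

E = hf = (6.626×10⁻³⁴ J·s)(5.872e+14 Hz)
E = 2.4285 eV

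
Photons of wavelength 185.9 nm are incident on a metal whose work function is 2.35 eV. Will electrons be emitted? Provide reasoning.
Yes

For photoemission, the photon energy must exceed the work function.

Photon energy: E = hc/λ = 6.6694 eV
Work function: φ = 2.35 eV

Since E_photon (6.6694 eV) > φ (2.35 eV), photoemission WILL occur.
The threshold wavelength is λ₀ = hc/φ = 527.6 nm.
Since 185.9 nm < 527.6 nm, the light has sufficient energy.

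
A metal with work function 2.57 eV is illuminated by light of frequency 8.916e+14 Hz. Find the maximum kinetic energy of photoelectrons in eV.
1.1174 eV

Using Einstein's photoelectric equation: KE_max = hf - φ

First, calculate the photon energy:
E_photon = hf = (6.626×10⁻³⁴ J·s)(8.916e+14 Hz)
E_photon = 3.6874 eV

Then, the maximum kinetic energy:
KE_max = E_photon - φ = 3.6874 eV - 2.57 eV = 1.1174 eV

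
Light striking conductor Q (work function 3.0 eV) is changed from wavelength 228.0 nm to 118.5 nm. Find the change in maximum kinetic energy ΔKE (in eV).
5.0249 eV

Using Einstein's equation: KE_max = hc/λ - φ

For λ₁ = 228.0 nm:
KE₁ = hc/λ₁ - φ = 5.4379 - 3.0 = 2.4379 eV

For λ₂ = 118.5 nm:
KE₂ = hc/λ₂ - φ = 10.4628 - 3.0 = 7.4628 eV

Change in KE:
ΔKE = KE₂ - KE₁ = 7.4628 - 2.4379 = 5.0249 eV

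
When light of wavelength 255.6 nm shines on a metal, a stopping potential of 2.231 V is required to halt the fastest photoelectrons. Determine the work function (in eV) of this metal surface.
2.62 eV

The stopping potential gives the maximum kinetic energy: KE_max = eV_s = 2.231 eV

From Einstein's photoelectric equation: KE_max = hc/λ - φ
Rearranging: φ = hc/λ - KE_max

Calculate photon energy:
E_photon = hc/λ = (6.626×10⁻³⁴ J·s)(3×10⁸ m/s) / (255.6×10⁻⁹ m) = 4.8507 eV

Therefore:
φ = 4.8507 - 2.231 = 2.62 eV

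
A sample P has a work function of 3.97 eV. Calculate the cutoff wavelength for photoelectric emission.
312.30 nm

The threshold wavelength is when the photon energy equals the work function:
hc/λ₀ = φ

Solving for λ₀:
λ₀ = hc/φ = (6.626×10⁻³⁴ J·s)(3×10⁸ m/s) / (3.97 eV × 1.602×10⁻¹⁹ J/eV)
λ₀ = 312.30 nm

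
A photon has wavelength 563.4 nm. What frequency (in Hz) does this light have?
5.3211e+14 Hz

Using the wave equation: c = fλ

Solving for frequency:
f = c/λ = (3×10⁸ m/s) / (563.4×10⁻⁹ m)
f = 5.3211e+14 Hz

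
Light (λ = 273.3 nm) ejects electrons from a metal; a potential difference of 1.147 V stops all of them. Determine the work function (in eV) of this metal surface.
3.39 eV

The stopping potential gives the maximum kinetic energy: KE_max = eV_s = 1.147 eV

From Einstein's photoelectric equation: KE_max = hc/λ - φ
Rearranging: φ = hc/λ - KE_max

Calculate photon energy:
E_photon = hc/λ = (6.626×10⁻³⁴ J·s)(3×10⁸ m/s) / (273.3×10⁻⁹ m) = 4.5366 eV

Therefore:
φ = 4.5366 - 1.147 = 3.39 eV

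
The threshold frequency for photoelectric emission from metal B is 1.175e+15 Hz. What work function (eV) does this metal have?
4.86 eV

At the threshold frequency, photon energy equals work function:
φ = hf₀

Calculating:
φ = (6.626×10⁻³⁴ J·s)(1.175e+15 Hz)
φ = 4.86 eV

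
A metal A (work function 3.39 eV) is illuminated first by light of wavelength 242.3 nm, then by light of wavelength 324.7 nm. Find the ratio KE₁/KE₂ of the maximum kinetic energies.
4.0310

Using Einstein's equation: KE_max = hc/λ - φ

For λ₁ = 242.3 nm:
E₁ = hc/λ₁ = 5.1170 eV
KE₁ = E₁ - φ = 5.1170 - 3.39 = 1.7270 eV

For λ₂ = 324.7 nm:
E₂ = hc/λ₂ = 3.8184 eV
KE₂ = E₂ - φ = 3.8184 - 3.39 = 0.4284 eV

Ratio: KE₁/KE₂ = 1.7270/0.4284 = 4.0310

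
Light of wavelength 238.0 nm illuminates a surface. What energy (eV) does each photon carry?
5.2094 eV

Using E = hf = hc/λ:

E = hc/λ = (6.626×10⁻³⁴ J·s)(3×10⁸ m/s) / (238.0×10⁻⁹ m)
E = 5.2094 eV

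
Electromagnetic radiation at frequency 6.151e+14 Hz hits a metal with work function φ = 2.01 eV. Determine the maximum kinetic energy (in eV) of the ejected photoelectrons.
0.5338 eV

Using Einstein's photoelectric equation: KE_max = hf - φ

First, calculate the photon energy:
E_photon = hf = (6.626×10⁻³⁴ J·s)(6.151e+14 Hz)
E_photon = 2.5438 eV

Then, the maximum kinetic energy:
KE_max = E_photon - φ = 2.5438 eV - 2.01 eV = 0.5338 eV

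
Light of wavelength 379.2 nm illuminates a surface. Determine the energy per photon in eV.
3.2696 eV

Using E = hf = hc/λ:

E = hc/λ = (6.626×10⁻³⁴ J·s)(3×10⁸ m/s) / (379.2×10⁻⁹ m)
E = 3.2696 eV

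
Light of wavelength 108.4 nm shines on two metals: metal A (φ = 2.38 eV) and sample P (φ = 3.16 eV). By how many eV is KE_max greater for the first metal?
0.7800 eV

Using KE_max = hc/λ - φ for each metal:

Photon energy: E = hc/λ = 11.4377 eV

For metal A (φ₁ = 2.38 eV):
KE₁ = E - φ₁ = 11.4377 - 2.38 = 9.0577 eV

For sample P (φ₂ = 3.16 eV):
KE₂ = E - φ₂ = 11.4377 - 3.16 = 8.2777 eV

Difference:
ΔKE = KE₁ - KE₂ = 9.0577 - 8.2777 = 0.7800 eV

Note: The difference equals the difference in work functions: 3.16 - 2.38 = 0.78 eV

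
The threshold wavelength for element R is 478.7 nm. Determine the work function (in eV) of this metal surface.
2.59 eV

At the threshold wavelength, photon energy equals work function:
φ = hc/λ₀

Calculating:
φ = (6.626×10⁻³⁴ J·s)(3×10⁸ m/s) / (478.7×10⁻⁹ m)
φ = 2.59 eV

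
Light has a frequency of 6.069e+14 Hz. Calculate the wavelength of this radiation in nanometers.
493.97 nm

Using the wave equation: c = fλ

Solving for wavelength:
λ = c/f = (3×10⁸ m/s) / (6.069e+14 Hz)
λ = 493.97 nm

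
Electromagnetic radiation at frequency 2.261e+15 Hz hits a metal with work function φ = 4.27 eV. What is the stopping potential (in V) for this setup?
5.0807 V

The stopping potential V_s satisfies: eV_s = KE_max

First, find KE_max using Einstein's equation:
E_photon = hf = (6.626×10⁻³⁴ J·s)(2.261e+15 Hz) = 9.3507 eV
KE_max = E_photon - φ = 9.3507 - 4.27 = 5.0807 eV

Since eV_s = KE_max:
V_s = KE_max/e = 5.0807 V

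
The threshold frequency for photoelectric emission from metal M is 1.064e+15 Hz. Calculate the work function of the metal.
4.40 eV

At the threshold frequency, photon energy equals work function:
φ = hf₀

Calculating:
φ = (6.626×10⁻³⁴ J·s)(1.064e+15 Hz)
φ = 4.40 eV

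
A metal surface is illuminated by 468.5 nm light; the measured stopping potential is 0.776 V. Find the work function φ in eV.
1.87 eV

The stopping potential gives the maximum kinetic energy: KE_max = eV_s = 0.776 eV

From Einstein's photoelectric equation: KE_max = hc/λ - φ
Rearranging: φ = hc/λ - KE_max

Calculate photon energy:
E_photon = hc/λ = (6.626×10⁻³⁴ J·s)(3×10⁸ m/s) / (468.5×10⁻⁹ m) = 2.6464 eV

Therefore:
φ = 2.6464 - 0.776 = 1.87 eV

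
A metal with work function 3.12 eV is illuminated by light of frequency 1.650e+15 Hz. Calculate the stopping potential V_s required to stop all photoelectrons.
3.7039 V

The stopping potential V_s satisfies: eV_s = KE_max

First, find KE_max using Einstein's equation:
E_photon = hf = (6.626×10⁻³⁴ J·s)(1.650e+15 Hz) = 6.8239 eV
KE_max = E_photon - φ = 6.8239 - 3.12 = 3.7039 eV

Since eV_s = KE_max:
V_s = KE_max/e = 3.7039 V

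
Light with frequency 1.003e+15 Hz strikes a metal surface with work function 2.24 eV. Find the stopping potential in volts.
1.9081 V

The stopping potential V_s satisfies: eV_s = KE_max

First, find KE_max using Einstein's equation:
E_photon = hf = (6.626×10⁻³⁴ J·s)(1.003e+15 Hz) = 4.1481 eV
KE_max = E_photon - φ = 4.1481 - 2.24 = 1.9081 eV

Since eV_s = KE_max:
V_s = KE_max/e = 1.9081 V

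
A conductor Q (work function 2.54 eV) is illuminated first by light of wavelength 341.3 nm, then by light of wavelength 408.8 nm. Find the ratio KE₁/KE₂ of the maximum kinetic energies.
2.2170

Using Einstein's equation: KE_max = hc/λ - φ

For λ₁ = 341.3 nm:
E₁ = hc/λ₁ = 3.6327 eV
KE₁ = E₁ - φ = 3.6327 - 2.54 = 1.0927 eV

For λ₂ = 408.8 nm:
E₂ = hc/λ₂ = 3.0329 eV
KE₂ = E₂ - φ = 3.0329 - 2.54 = 0.4929 eV

Ratio: KE₁/KE₂ = 1.0927/0.4929 = 2.2170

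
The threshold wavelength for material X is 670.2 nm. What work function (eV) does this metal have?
1.85 eV

At the threshold wavelength, photon energy equals work function:
φ = hc/λ₀

Calculating:
φ = (6.626×10⁻³⁴ J·s)(3×10⁸ m/s) / (670.2×10⁻⁹ m)
φ = 1.85 eV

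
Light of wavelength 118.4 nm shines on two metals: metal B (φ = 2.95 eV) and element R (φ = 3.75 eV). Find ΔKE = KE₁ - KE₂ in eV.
0.8000 eV

Using KE_max = hc/λ - φ for each metal:

Photon energy: E = hc/λ = 10.4716 eV

For metal B (φ₁ = 2.95 eV):
KE₁ = E - φ₁ = 10.4716 - 2.95 = 7.5216 eV

For element R (φ₂ = 3.75 eV):
KE₂ = E - φ₂ = 10.4716 - 3.75 = 6.7216 eV

Difference:
ΔKE = KE₁ - KE₂ = 7.5216 - 6.7216 = 0.8000 eV

Note: The difference equals the difference in work functions: 3.75 - 2.95 = 0.80 eV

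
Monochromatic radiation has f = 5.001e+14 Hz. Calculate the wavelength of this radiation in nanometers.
599.47 nm

Using the wave equation: c = fλ

Solving for wavelength:
λ = c/f = (3×10⁸ m/s) / (5.001e+14 Hz)
λ = 599.47 nm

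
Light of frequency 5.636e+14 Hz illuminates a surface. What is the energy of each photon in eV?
2.3309 eV

Using E = hf:

E = hf = (6.626×10⁻³⁴ J·s)(5.636e+14 Hz)
E = 2.3309 eV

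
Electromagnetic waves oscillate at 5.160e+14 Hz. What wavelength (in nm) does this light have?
580.99 nm

Using the wave equation: c = fλ

Solving for wavelength:
λ = c/f = (3×10⁸ m/s) / (5.160e+14 Hz)
λ = 580.99 nm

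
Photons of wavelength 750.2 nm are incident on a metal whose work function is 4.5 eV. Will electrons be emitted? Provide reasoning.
No

For photoemission, the photon energy must exceed the work function.

Photon energy: E = hc/λ = 1.6527 eV
Work function: φ = 4.5 eV

Since E_photon (1.6527 eV) < φ (4.5 eV), photoemission will NOT occur.
The threshold wavelength is λ₀ = hc/φ = 275.5 nm.
Since 750.2 nm > 275.5 nm, the photons lack sufficient energy.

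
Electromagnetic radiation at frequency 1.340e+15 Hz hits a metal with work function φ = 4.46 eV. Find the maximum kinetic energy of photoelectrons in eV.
1.0818 eV

Using Einstein's photoelectric equation: KE_max = hf - φ

First, calculate the photon energy:
E_photon = hf = (6.626×10⁻³⁴ J·s)(1.340e+15 Hz)
E_photon = 5.5418 eV

Then, the maximum kinetic energy:
KE_max = E_photon - φ = 5.5418 eV - 4.46 eV = 1.0818 eV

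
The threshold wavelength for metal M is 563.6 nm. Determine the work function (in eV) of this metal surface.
2.20 eV

At the threshold wavelength, photon energy equals work function:
φ = hc/λ₀

Calculating:
φ = (6.626×10⁻³⁴ J·s)(3×10⁸ m/s) / (563.6×10⁻⁹ m)
φ = 2.20 eV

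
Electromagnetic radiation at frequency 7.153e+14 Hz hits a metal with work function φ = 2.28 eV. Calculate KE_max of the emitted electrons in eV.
0.6782 eV

Using Einstein's photoelectric equation: KE_max = hf - φ

First, calculate the photon energy:
E_photon = hf = (6.626×10⁻³⁴ J·s)(7.153e+14 Hz)
E_photon = 2.9582 eV

Then, the maximum kinetic energy:
KE_max = E_photon - φ = 2.9582 eV - 2.28 eV = 0.6782 eV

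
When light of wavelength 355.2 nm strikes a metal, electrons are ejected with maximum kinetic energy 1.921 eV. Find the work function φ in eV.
1.57 eV

From Einstein's photoelectric equation: KE_max = hf - φ = hc/λ - φ

Rearranging for φ:
φ = hc/λ - KE_max

Calculate photon energy:
E_photon = hc/λ = 3.4905 eV

Therefore:
φ = 3.4905 - 1.921 = 1.57 eV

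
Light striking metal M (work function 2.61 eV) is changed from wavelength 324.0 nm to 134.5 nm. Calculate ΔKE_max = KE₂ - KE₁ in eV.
5.3915 eV

Using Einstein's equation: KE_max = hc/λ - φ

For λ₁ = 324.0 nm:
KE₁ = hc/λ₁ - φ = 3.8267 - 2.61 = 1.2167 eV

For λ₂ = 134.5 nm:
KE₂ = hc/λ₂ - φ = 9.2182 - 2.61 = 6.6082 eV

Change in KE:
ΔKE = KE₂ - KE₁ = 6.6082 - 1.2167 = 5.3915 eV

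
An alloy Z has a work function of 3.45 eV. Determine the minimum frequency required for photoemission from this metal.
8.3421e+14 Hz

The threshold frequency is when the photon energy equals the work function:
hf₀ = φ

Solving for f₀:
f₀ = φ/h = (3.45 eV × 1.602×10⁻¹⁹ J/eV) / (6.626×10⁻³⁴ J·s)
f₀ = 8.3421e+14 Hz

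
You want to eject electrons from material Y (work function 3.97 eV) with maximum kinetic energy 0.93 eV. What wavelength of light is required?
253.03 nm

From Einstein's equation: KE_max = hc/λ - φ

Rearranging for λ:
hc/λ = KE_max + φ
λ = hc/(KE_max + φ)

Required photon energy:
E_photon = KE_max + φ = 0.93 + 3.97 = 4.90 eV

Required wavelength:
λ = hc/E_photon = (6.626×10⁻³⁴)(3×10⁸) / (4.90 × 1.602×10⁻¹⁹)
λ = 253.03 nm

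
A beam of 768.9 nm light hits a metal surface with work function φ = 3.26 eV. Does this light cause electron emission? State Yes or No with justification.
No

For photoemission, the photon energy must exceed the work function.

Photon energy: E = hc/λ = 1.6125 eV
Work function: φ = 3.26 eV

Since E_photon (1.6125 eV) < φ (3.26 eV), photoemission will NOT occur.
The threshold wavelength is λ₀ = hc/φ = 380.3 nm.
Since 768.9 nm > 380.3 nm, the photons lack sufficient energy.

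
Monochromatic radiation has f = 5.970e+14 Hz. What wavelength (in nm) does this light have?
502.16 nm

Using the wave equation: c = fλ

Solving for wavelength:
λ = c/f = (3×10⁸ m/s) / (5.970e+14 Hz)
λ = 502.16 nm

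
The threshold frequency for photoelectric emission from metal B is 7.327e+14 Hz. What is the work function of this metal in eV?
3.03 eV

At the threshold frequency, photon energy equals work function:
φ = hf₀

Calculating:
φ = (6.626×10⁻³⁴ J·s)(7.327e+14 Hz)
φ = 3.03 eV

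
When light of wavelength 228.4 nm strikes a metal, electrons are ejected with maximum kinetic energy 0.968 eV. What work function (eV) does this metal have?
4.46 eV

From Einstein's photoelectric equation: KE_max = hf - φ = hc/λ - φ

Rearranging for φ:
φ = hc/λ - KE_max

Calculate photon energy:
E_photon = hc/λ = 5.4284 eV

Therefore:
φ = 5.4284 - 0.968 = 4.46 eV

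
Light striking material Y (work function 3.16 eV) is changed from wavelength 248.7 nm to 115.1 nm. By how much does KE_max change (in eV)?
5.7866 eV

Using Einstein's equation: KE_max = hc/λ - φ

For λ₁ = 248.7 nm:
KE₁ = hc/λ₁ - φ = 4.9853 - 3.16 = 1.8253 eV

For λ₂ = 115.1 nm:
KE₂ = hc/λ₂ - φ = 10.7719 - 3.16 = 7.6119 eV

Change in KE:
ΔKE = KE₂ - KE₁ = 7.6119 - 1.8253 = 5.7866 eV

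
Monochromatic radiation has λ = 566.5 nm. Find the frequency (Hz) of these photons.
5.2920e+14 Hz

Using the wave equation: c = fλ

Solving for frequency:
f = c/λ = (3×10⁸ m/s) / (566.5×10⁻⁹ m)
f = 5.2920e+14 Hz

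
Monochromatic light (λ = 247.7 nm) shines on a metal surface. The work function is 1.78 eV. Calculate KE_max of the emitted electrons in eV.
3.2254 eV

Using Einstein's photoelectric equation: KE_max = hf - φ = hc/λ - φ

First, calculate the photon energy:
E_photon = hc/λ = (6.626×10⁻³⁴ J·s)(3×10⁸ m/s) / (247.7×10⁻⁹ m)
E_photon = 5.0054 eV

Then, the maximum kinetic energy:
KE_max = E_photon - φ = 5.0054 eV - 1.78 eV = 3.2254 eV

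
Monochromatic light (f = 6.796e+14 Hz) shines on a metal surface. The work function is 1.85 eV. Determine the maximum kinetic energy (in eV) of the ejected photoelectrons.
0.9606 eV

Using Einstein's photoelectric equation: KE_max = hf - φ

First, calculate the photon energy:
E_photon = hf = (6.626×10⁻³⁴ J·s)(6.796e+14 Hz)
E_photon = 2.8106 eV

Then, the maximum kinetic energy:
KE_max = E_photon - φ = 2.8106 eV - 1.85 eV = 0.9606 eV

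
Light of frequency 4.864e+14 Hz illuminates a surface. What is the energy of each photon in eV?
2.0116 eV

Using E = hf:

E = hf = (6.626×10⁻³⁴ J·s)(4.864e+14 Hz)
E = 2.0116 eV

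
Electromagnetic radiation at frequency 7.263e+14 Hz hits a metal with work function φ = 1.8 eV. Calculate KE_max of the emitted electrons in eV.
1.2037 eV

Using Einstein's photoelectric equation: KE_max = hf - φ

First, calculate the photon energy:
E_photon = hf = (6.626×10⁻³⁴ J·s)(7.263e+14 Hz)
E_photon = 3.0037 eV

Then, the maximum kinetic energy:
KE_max = E_photon - φ = 3.0037 eV - 1.8 eV = 1.2037 eV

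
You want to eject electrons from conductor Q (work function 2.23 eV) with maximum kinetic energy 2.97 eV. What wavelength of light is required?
238.43 nm

From Einstein's equation: KE_max = hc/λ - φ

Rearranging for λ:
hc/λ = KE_max + φ
λ = hc/(KE_max + φ)

Required photon energy:
E_photon = KE_max + φ = 2.97 + 2.23 = 5.20 eV

Required wavelength:
λ = hc/E_photon = (6.626×10⁻³⁴)(3×10⁸) / (5.20 × 1.602×10⁻¹⁹)
λ = 238.43 nm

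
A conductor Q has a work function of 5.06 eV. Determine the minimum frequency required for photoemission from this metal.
1.2235e+15 Hz

The threshold frequency is when the photon energy equals the work function:
hf₀ = φ

Solving for f₀:
f₀ = φ/h = (5.06 eV × 1.602×10⁻¹⁹ J/eV) / (6.626×10⁻³⁴ J·s)
f₀ = 1.2235e+15 Hz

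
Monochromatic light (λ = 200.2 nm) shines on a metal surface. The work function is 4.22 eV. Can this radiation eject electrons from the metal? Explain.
Yes

For photoemission, the photon energy must exceed the work function.

Photon energy: E = hc/λ = 6.1930 eV
Work function: φ = 4.22 eV

Since E_photon (6.1930 eV) > φ (4.22 eV), photoemission WILL occur.
The threshold wavelength is λ₀ = hc/φ = 293.8 nm.
Since 200.2 nm < 293.8 nm, the light has sufficient energy.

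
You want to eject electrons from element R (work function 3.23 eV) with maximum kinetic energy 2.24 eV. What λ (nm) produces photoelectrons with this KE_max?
226.66 nm

From Einstein's equation: KE_max = hc/λ - φ

Rearranging for λ:
hc/λ = KE_max + φ
λ = hc/(KE_max + φ)

Required photon energy:
E_photon = KE_max + φ = 2.24 + 3.23 = 5.47 eV

Required wavelength:
λ = hc/E_photon = (6.626×10⁻³⁴)(3×10⁸) / (5.47 × 1.602×10⁻¹⁹)
λ = 226.66 nm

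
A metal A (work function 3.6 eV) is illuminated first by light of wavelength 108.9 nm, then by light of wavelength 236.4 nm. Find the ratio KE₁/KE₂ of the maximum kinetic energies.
4.7335

Using Einstein's equation: KE_max = hc/λ - φ

For λ₁ = 108.9 nm:
E₁ = hc/λ₁ = 11.3851 eV
KE₁ = E₁ - φ = 11.3851 - 3.6 = 7.7851 eV

For λ₂ = 236.4 nm:
E₂ = hc/λ₂ = 5.2447 eV
KE₂ = E₂ - φ = 5.2447 - 3.6 = 1.6447 eV

Ratio: KE₁/KE₂ = 7.7851/1.6447 = 4.7335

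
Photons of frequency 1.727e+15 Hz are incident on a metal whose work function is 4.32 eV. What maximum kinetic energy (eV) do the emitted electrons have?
2.8223 eV

Using Einstein's photoelectric equation: KE_max = hf - φ

First, calculate the photon energy:
E_photon = hf = (6.626×10⁻³⁴ J·s)(1.727e+15 Hz)
E_photon = 7.1423 eV

Then, the maximum kinetic energy:
KE_max = E_photon - φ = 7.1423 eV - 4.32 eV = 2.8223 eV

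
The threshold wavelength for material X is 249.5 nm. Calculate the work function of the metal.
4.97 eV

At the threshold wavelength, photon energy equals work function:
φ = hc/λ₀

Calculating:
φ = (6.626×10⁻³⁴ J·s)(3×10⁸ m/s) / (249.5×10⁻⁹ m)
φ = 4.97 eV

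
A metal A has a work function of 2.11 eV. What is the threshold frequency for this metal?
5.1020e+14 Hz

The threshold frequency is when the photon energy equals the work function:
hf₀ = φ

Solving for f₀:
f₀ = φ/h = (2.11 eV × 1.602×10⁻¹⁹ J/eV) / (6.626×10⁻³⁴ J·s)
f₀ = 5.1020e+14 Hz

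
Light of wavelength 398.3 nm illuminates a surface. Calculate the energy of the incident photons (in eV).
3.1128 eV

Using E = hf = hc/λ:

E = hc/λ = (6.626×10⁻³⁴ J·s)(3×10⁸ m/s) / (398.3×10⁻⁹ m)
E = 3.1128 eV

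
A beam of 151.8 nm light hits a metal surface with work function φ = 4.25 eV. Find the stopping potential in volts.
3.9176 V

The stopping potential V_s satisfies: eV_s = KE_max

First, find KE_max using Einstein's equation:
E_photon = hc/λ = 8.1676 eV
KE_max = E_photon - φ = 8.1676 - 4.25 = 3.9176 eV

Since eV_s = KE_max:
V_s = KE_max/e = 3.9176 V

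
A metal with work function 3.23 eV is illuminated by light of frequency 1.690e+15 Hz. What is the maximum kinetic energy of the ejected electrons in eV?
3.7593 eV

Using Einstein's photoelectric equation: KE_max = hf - φ

First, calculate the photon energy:
E_photon = hf = (6.626×10⁻³⁴ J·s)(1.690e+15 Hz)
E_photon = 6.9893 eV

Then, the maximum kinetic energy:
KE_max = E_photon - φ = 6.9893 eV - 3.23 eV = 3.7593 eV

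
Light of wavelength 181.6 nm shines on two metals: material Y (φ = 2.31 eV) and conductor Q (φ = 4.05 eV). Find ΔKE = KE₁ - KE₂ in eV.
1.7400 eV

Using KE_max = hc/λ - φ for each metal:

Photon energy: E = hc/λ = 6.8273 eV

For material Y (φ₁ = 2.31 eV):
KE₁ = E - φ₁ = 6.8273 - 2.31 = 4.5173 eV

For conductor Q (φ₂ = 4.05 eV):
KE₂ = E - φ₂ = 6.8273 - 4.05 = 2.7773 eV

Difference:
ΔKE = KE₁ - KE₂ = 4.5173 - 2.7773 = 1.7400 eV

Note: The difference equals the difference in work functions: 4.05 - 2.31 = 1.74 eV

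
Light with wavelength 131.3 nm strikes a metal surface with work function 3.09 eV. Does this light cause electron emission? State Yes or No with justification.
Yes

For photoemission, the photon energy must exceed the work function.

Photon energy: E = hc/λ = 9.4428 eV
Work function: φ = 3.09 eV

Since E_photon (9.4428 eV) > φ (3.09 eV), photoemission WILL occur.
The threshold wavelength is λ₀ = hc/φ = 401.2 nm.
Since 131.3 nm < 401.2 nm, the light has sufficient energy.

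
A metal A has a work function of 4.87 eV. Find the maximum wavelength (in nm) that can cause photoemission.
254.59 nm

The threshold wavelength is when the photon energy equals the work function:
hc/λ₀ = φ

Solving for λ₀:
λ₀ = hc/φ = (6.626×10⁻³⁴ J·s)(3×10⁸ m/s) / (4.87 eV × 1.602×10⁻¹⁹ J/eV)
λ₀ = 254.59 nm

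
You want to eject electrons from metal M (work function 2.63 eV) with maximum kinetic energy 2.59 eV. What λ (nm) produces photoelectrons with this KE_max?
237.52 nm

From Einstein's equation: KE_max = hc/λ - φ

Rearranging for λ:
hc/λ = KE_max + φ
λ = hc/(KE_max + φ)

Required photon energy:
E_photon = KE_max + φ = 2.59 + 2.63 = 5.22 eV

Required wavelength:
λ = hc/E_photon = (6.626×10⁻³⁴)(3×10⁸) / (5.22 × 1.602×10⁻¹⁹)
λ = 237.52 nm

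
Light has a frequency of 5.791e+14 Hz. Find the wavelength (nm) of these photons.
517.69 nm

Using the wave equation: c = fλ

Solving for wavelength:
λ = c/f = (3×10⁸ m/s) / (5.791e+14 Hz)
λ = 517.69 nm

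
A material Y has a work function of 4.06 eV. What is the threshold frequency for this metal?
9.8170e+14 Hz

The threshold frequency is when the photon energy equals the work function:
hf₀ = φ

Solving for f₀:
f₀ = φ/h = (4.06 eV × 1.602×10⁻¹⁹ J/eV) / (6.626×10⁻³⁴ J·s)
f₀ = 9.8170e+14 Hz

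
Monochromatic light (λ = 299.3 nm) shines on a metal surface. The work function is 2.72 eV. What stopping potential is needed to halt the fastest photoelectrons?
1.4225 V

The stopping potential V_s satisfies: eV_s = KE_max

First, find KE_max using Einstein's equation:
E_photon = hc/λ = 4.1425 eV
KE_max = E_photon - φ = 4.1425 - 2.72 = 1.4225 eV

Since eV_s = KE_max:
V_s = KE_max/e = 1.4225 V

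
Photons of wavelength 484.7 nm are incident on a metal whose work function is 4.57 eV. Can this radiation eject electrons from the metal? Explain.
No

For photoemission, the photon energy must exceed the work function.

Photon energy: E = hc/λ = 2.5580 eV
Work function: φ = 4.57 eV

Since E_photon (2.5580 eV) < φ (4.57 eV), photoemission will NOT occur.
The threshold wavelength is λ₀ = hc/φ = 271.3 nm.
Since 484.7 nm > 271.3 nm, the photons lack sufficient energy.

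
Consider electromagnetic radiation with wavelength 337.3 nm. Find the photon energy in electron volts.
3.6758 eV

Using E = hf = hc/λ:

E = hc/λ = (6.626×10⁻³⁴ J·s)(3×10⁸ m/s) / (337.3×10⁻⁹ m)
E = 3.6758 eV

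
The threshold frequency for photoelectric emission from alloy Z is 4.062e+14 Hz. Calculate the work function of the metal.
1.68 eV

At the threshold frequency, photon energy equals work function:
φ = hf₀

Calculating:
φ = (6.626×10⁻³⁴ J·s)(4.062e+14 Hz)
φ = 1.68 eV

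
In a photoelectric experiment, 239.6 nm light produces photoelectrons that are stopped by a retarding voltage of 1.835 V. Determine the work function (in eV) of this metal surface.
3.34 eV

The stopping potential gives the maximum kinetic energy: KE_max = eV_s = 1.835 eV

From Einstein's photoelectric equation: KE_max = hc/λ - φ
Rearranging: φ = hc/λ - KE_max

Calculate photon energy:
E_photon = hc/λ = (6.626×10⁻³⁴ J·s)(3×10⁸ m/s) / (239.6×10⁻⁹ m) = 5.1746 eV

Therefore:
φ = 5.1746 - 1.835 = 3.34 eV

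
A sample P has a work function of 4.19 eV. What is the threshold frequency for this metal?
1.0131e+15 Hz

The threshold frequency is when the photon energy equals the work function:
hf₀ = φ

Solving for f₀:
f₀ = φ/h = (4.19 eV × 1.602×10⁻¹⁹ J/eV) / (6.626×10⁻³⁴ J·s)
f₀ = 1.0131e+15 Hz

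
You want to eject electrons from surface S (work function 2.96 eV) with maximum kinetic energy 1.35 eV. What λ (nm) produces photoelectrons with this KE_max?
287.67 nm

From Einstein's equation: KE_max = hc/λ - φ

Rearranging for λ:
hc/λ = KE_max + φ
λ = hc/(KE_max + φ)

Required photon energy:
E_photon = KE_max + φ = 1.35 + 2.96 = 4.31 eV

Required wavelength:
λ = hc/E_photon = (6.626×10⁻³⁴)(3×10⁸) / (4.31 × 1.602×10⁻¹⁹)
λ = 287.67 nm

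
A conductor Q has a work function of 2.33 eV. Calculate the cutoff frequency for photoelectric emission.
5.6339e+14 Hz

The threshold frequency is when the photon energy equals the work function:
hf₀ = φ

Solving for f₀:
f₀ = φ/h = (2.33 eV × 1.602×10⁻¹⁹ J/eV) / (6.626×10⁻³⁴ J·s)
f₀ = 5.6339e+14 Hz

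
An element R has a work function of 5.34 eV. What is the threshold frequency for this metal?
1.2912e+15 Hz

The threshold frequency is when the photon energy equals the work function:
hf₀ = φ

Solving for f₀:
f₀ = φ/h = (5.34 eV × 1.602×10⁻¹⁹ J/eV) / (6.626×10⁻³⁴ J·s)
f₀ = 1.2912e+15 Hz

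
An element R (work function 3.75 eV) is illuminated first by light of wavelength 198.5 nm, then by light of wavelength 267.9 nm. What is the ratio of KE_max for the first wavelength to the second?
2.8429

Using Einstein's equation: KE_max = hc/λ - φ

For λ₁ = 198.5 nm:
E₁ = hc/λ₁ = 6.2461 eV
KE₁ = E₁ - φ = 6.2461 - 3.75 = 2.4961 eV

For λ₂ = 267.9 nm:
E₂ = hc/λ₂ = 4.6280 eV
KE₂ = E₂ - φ = 4.6280 - 3.75 = 0.8780 eV

Ratio: KE₁/KE₂ = 2.4961/0.8780 = 2.8429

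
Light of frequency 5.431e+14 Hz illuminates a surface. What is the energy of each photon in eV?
2.2461 eV

Using E = hf:

E = hf = (6.626×10⁻³⁴ J·s)(5.431e+14 Hz)
E = 2.2461 eV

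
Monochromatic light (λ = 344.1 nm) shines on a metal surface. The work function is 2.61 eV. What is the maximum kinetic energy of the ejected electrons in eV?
0.9931 eV

Using Einstein's photoelectric equation: KE_max = hf - φ = hc/λ - φ

First, calculate the photon energy:
E_photon = hc/λ = (6.626×10⁻³⁴ J·s)(3×10⁸ m/s) / (344.1×10⁻⁹ m)
E_photon = 3.6031 eV

Then, the maximum kinetic energy:
KE_max = E_photon - φ = 3.6031 eV - 2.61 eV = 0.9931 eV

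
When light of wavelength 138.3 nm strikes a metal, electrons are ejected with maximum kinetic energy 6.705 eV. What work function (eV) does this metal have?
2.26 eV

From Einstein's photoelectric equation: KE_max = hf - φ = hc/λ - φ

Rearranging for φ:
φ = hc/λ - KE_max

Calculate photon energy:
E_photon = hc/λ = 8.9649 eV

Therefore:
φ = 8.9649 - 6.705 = 2.26 eV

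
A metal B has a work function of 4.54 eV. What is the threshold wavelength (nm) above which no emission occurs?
273.09 nm

The threshold wavelength is when the photon energy equals the work function:
hc/λ₀ = φ

Solving for λ₀:
λ₀ = hc/φ = (6.626×10⁻³⁴ J·s)(3×10⁸ m/s) / (4.54 eV × 1.602×10⁻¹⁹ J/eV)
λ₀ = 273.09 nm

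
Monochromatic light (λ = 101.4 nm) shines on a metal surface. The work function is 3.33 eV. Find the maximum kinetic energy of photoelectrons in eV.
8.8972 eV

Using Einstein's photoelectric equation: KE_max = hf - φ = hc/λ - φ

First, calculate the photon energy:
E_photon = hc/λ = (6.626×10⁻³⁴ J·s)(3×10⁸ m/s) / (101.4×10⁻⁹ m)
E_photon = 12.2272 eV

Then, the maximum kinetic energy:
KE_max = E_photon - φ = 12.2272 eV - 3.33 eV = 8.8972 eV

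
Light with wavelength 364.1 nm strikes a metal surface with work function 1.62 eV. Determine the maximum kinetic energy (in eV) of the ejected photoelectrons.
1.7852 eV

Using Einstein's photoelectric equation: KE_max = hf - φ = hc/λ - φ

First, calculate the photon energy:
E_photon = hc/λ = (6.626×10⁻³⁴ J·s)(3×10⁸ m/s) / (364.1×10⁻⁹ m)
E_photon = 3.4052 eV

Then, the maximum kinetic energy:
KE_max = E_photon - φ = 3.4052 eV - 1.62 eV = 1.7852 eV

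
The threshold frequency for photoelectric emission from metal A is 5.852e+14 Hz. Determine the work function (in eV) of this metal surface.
2.42 eV

At the threshold frequency, photon energy equals work function:
φ = hf₀

Calculating:
φ = (6.626×10⁻³⁴ J·s)(5.852e+14 Hz)
φ = 2.42 eV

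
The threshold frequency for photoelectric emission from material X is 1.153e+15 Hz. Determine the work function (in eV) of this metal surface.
4.77 eV

At the threshold frequency, photon energy equals work function:
φ = hf₀

Calculating:
φ = (6.626×10⁻³⁴ J·s)(1.153e+15 Hz)
φ = 4.77 eV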